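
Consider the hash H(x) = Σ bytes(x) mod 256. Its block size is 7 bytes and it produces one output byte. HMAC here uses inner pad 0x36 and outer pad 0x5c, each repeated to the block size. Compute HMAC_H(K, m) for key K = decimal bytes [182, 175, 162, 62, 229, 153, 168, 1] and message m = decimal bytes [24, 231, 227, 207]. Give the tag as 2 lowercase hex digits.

Key decimal bytes [182, 175, 162, 62, 229, 153, 168, 1] = b6 af a2 3e e5 99 a8 01 is 8 bytes > B = 7, so hash it first: H(key) = 6c, then zero-pad to 7 bytes: K' = 6c 00 00 00 00 00 00.
K' ⊕ ipad = 5a 36 36 36 36 36 36.  K' ⊕ opad = 30 5c 5c 5c 5c 5c 5c.
Inner input = (K'⊕ipad) ∥ m = 5a 36 36 36 36 36 36 ∥ 18 e7 e3 cf.
Inner hash: sum = 90+54+54+54+54+54+54+24+231+227+207 = 1103; mod 256 = 79 → 4f.
Outer input = (K'⊕opad) ∥ inner = 30 5c 5c 5c 5c 5c 5c ∥ 4f.
Outer hash (tag): sum = 48+92+92+92+92+92+92+79 = 679; mod 256 = 167 → a7.

a7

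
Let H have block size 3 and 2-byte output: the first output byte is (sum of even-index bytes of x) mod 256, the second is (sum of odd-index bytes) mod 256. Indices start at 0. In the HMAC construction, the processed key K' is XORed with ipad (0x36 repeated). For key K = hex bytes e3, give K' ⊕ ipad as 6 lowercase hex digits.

Key hex bytes e3 is 1 byte ≤ B = 3; zero-pad to 3 bytes: K' = e3 00 00.
XOR each byte with 0x36: e3⊕36=d5, 00⊕36=36, 00⊕36=36.

d53636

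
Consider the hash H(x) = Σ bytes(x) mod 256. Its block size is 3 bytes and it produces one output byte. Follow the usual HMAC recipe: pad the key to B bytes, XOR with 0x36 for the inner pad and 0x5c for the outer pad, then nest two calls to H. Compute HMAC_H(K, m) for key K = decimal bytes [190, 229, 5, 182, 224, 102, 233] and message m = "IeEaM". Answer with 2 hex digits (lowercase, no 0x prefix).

51

Key decimal bytes [190, 229, 5, 182, 224, 102, 233] = be e5 05 b6 e0 66 e9 is 7 bytes > B = 3, so hash it first: H(key) = 8d, then zero-pad to 3 bytes: K' = 8d 00 00.
K' ⊕ ipad = bb 36 36.  K' ⊕ opad = d1 5c 5c.
Inner input = (K'⊕ipad) ∥ m = bb 36 36 ∥ 49 65 45 61 4d.
Inner hash: sum = 187+54+54+73+101+69+97+77 = 712; mod 256 = 200 → c8.
Outer input = (K'⊕opad) ∥ inner = d1 5c 5c ∥ c8.
Outer hash (tag): sum = 209+92+92+200 = 593; mod 256 = 81 → 51.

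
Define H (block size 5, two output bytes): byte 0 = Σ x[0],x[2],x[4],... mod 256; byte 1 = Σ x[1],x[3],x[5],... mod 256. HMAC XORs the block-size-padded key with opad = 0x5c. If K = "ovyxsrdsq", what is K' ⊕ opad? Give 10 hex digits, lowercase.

Key "ovyxsrdsq" = 6f 76 79 78 73 72 64 73 71 is 9 bytes > B = 5, so hash it first: H(key) = 30 d3, then zero-pad to 5 bytes: K' = 30 d3 00 00 00.
XOR each byte with 0x5c: 30⊕5c=6c, d3⊕5c=8f, 00⊕5c=5c, 00⊕5c=5c, 00⊕5c=5c.

6c8f5c5c5c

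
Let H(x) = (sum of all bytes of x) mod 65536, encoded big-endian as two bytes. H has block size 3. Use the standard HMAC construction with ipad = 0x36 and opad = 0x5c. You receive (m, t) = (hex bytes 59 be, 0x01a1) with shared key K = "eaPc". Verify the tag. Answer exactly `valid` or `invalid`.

invalid

Key "eaPc" = 65 61 50 63 is 4 bytes > B = 3, so hash it first: H(key) = 01 79, then zero-pad to 3 bytes: K' = 01 79 00.
K' ⊕ ipad = 37 4f 36; K' ⊕ opad = 5d 25 5c.
Inner hash: sum = 55+79+54+89+190 = 467 → 01 d3.
Outer hash (recomputed tag): sum = 93+37+92+1+211 = 434 → 01 b2.
Recomputed tag = 01b2; claimed = 01a1 → mismatch.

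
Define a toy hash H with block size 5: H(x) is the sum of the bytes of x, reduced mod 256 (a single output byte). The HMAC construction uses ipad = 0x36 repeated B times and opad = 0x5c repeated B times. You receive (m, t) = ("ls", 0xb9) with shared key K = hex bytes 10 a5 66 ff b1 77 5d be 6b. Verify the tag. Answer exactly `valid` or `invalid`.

Key hex bytes 10 a5 66 ff b1 77 5d be 6b is 9 bytes > B = 5, so hash it first: H(key) = c8, then zero-pad to 5 bytes: K' = c8 00 00 00 00.
K' ⊕ ipad = fe 36 36 36 36; K' ⊕ opad = 94 5c 5c 5c 5c.
Inner hash: sum = 254+54+54+54+54+108+115 = 693; mod 256 = 181 → b5.
Outer hash (recomputed tag): sum = 148+92+92+92+92+181 = 697; mod 256 = 185 → b9.
Recomputed tag = b9; claimed = b9 → match.

valid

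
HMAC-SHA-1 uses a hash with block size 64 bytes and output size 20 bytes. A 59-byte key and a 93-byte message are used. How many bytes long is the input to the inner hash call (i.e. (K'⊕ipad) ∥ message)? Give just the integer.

Key is 59 ≤ 64 bytes, zero-padded: |K'| = 64.
Inner input = (K'⊕ipad) ∥ m → 64 + 93 = 157 bytes.

157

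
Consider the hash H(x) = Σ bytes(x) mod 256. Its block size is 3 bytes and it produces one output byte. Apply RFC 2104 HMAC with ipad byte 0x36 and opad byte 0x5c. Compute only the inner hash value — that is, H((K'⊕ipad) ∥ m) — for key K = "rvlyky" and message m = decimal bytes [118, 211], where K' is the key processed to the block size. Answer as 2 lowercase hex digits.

Key "rvlyky" = 72 76 6c 79 6b 79 is 6 bytes > B = 3, so hash it first: H(key) = b1, then zero-pad to 3 bytes: K' = b1 00 00.
K' ⊕ ipad = 87 36 36.
Inner input = 87 36 36 ∥ 76 d3.
Inner hash: sum = 135+54+54+118+211 = 572; mod 256 = 60 → 3c.

3c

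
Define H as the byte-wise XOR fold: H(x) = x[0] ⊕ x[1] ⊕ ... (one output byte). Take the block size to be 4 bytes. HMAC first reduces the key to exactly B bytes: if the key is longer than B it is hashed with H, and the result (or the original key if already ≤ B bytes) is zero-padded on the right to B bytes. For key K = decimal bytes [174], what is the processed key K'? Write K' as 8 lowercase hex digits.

ae000000

Key decimal bytes [174] = ae is 1 byte ≤ B = 4; zero-pad to 4 bytes: K' = ae 00 00 00.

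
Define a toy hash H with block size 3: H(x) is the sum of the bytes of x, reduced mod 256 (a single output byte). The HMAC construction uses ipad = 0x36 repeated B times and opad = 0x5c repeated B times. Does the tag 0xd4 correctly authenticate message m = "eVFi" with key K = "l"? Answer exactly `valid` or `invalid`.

invalid

Key "l" = 6c is 1 byte ≤ B = 3; zero-pad to 3 bytes: K' = 6c 00 00.
K' ⊕ ipad = 5a 36 36; K' ⊕ opad = 30 5c 5c.
Inner hash: sum = 90+54+54+101+86+70+105 = 560; mod 256 = 48 → 30.
Outer hash (recomputed tag): sum = 48+92+92+48 = 280; mod 256 = 24 → 18.
Recomputed tag = 18; claimed = d4 → mismatch.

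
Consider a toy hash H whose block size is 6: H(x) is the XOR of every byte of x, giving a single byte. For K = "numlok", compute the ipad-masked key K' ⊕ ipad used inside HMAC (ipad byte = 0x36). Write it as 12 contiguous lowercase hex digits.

Key "numlok" = 6e 75 6d 6c 6f 6b is exactly B = 6 bytes: K' = 6e 75 6d 6c 6f 6b.
XOR each byte with 0x36: 6e⊕36=58, 75⊕36=43, 6d⊕36=5b, 6c⊕36=5a, 6f⊕36=59, 6b⊕36=5d.

58435b5a595d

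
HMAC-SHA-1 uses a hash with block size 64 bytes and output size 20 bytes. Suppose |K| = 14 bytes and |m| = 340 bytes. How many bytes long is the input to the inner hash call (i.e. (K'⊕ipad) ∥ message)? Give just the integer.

Key is 14 ≤ 64 bytes, zero-padded: |K'| = 64.
Inner input = (K'⊕ipad) ∥ m → 64 + 340 = 404 bytes.

404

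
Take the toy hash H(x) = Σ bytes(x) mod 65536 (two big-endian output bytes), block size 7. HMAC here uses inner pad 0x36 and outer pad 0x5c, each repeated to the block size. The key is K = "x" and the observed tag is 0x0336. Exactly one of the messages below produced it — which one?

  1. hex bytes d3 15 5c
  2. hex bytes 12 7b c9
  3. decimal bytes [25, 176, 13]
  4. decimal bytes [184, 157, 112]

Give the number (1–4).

Key "x" = 78 is 1 byte ≤ B = 7; zero-pad to 7 bytes: K' = 78 00 00 00 00 00 00.
K' ⊕ ipad = 4e 36 36 36 36 36 36; K' ⊕ opad = 24 5c 5c 5c 5c 5c 5c.
m1: inner = H(4e 36 36 36 36 36 36 d3 15 5c) = 02 d6; tag = H(24 5c 5c 5c 5c 5c 5c 02 d6) = 0324
m2: inner = H(4e 36 36 36 36 36 36 12 7b c9) = 02 e8; tag = H(24 5c 5c 5c 5c 5c 5c 02 e8) = 0336 ← matches
m3: inner = H(4e 36 36 36 36 36 36 19 b0 0d) = 02 68; tag = H(24 5c 5c 5c 5c 5c 5c 02 68) = 02b6
m4: inner = H(4e 36 36 36 36 36 36 b8 9d 70) = 03 57; tag = H(24 5c 5c 5c 5c 5c 5c 03 57) = 02a6

2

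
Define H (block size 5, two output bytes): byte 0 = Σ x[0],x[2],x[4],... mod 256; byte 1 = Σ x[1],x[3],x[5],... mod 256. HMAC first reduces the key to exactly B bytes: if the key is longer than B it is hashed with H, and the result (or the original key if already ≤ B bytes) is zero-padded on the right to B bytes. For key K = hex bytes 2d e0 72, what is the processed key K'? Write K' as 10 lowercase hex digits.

Key hex bytes 2d e0 72 is 3 bytes ≤ B = 5; zero-pad to 5 bytes: K' = 2d e0 72 00 00.

2de0720000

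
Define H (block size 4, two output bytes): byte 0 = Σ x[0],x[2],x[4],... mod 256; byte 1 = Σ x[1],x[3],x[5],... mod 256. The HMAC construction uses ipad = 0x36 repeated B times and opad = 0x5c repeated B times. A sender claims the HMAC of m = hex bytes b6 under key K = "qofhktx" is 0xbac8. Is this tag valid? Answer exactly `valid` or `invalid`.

Key "qofhktx" = 71 6f 66 68 6b 74 78 is 7 bytes > B = 4, so hash it first: H(key) = ba 4b, then zero-pad to 4 bytes: K' = ba 4b 00 00.
K' ⊕ ipad = 8c 7d 36 36; K' ⊕ opad = e6 17 5c 5c.
Inner hash: even-index sum = 376 mod 256 = 120; odd-index sum = 179 mod 256 = 179 → 78 b3.
Outer hash (recomputed tag): even-index sum = 442 mod 256 = 186; odd-index sum = 294 mod 256 = 38 → ba 26.
Recomputed tag = ba26; claimed = bac8 → mismatch.

invalid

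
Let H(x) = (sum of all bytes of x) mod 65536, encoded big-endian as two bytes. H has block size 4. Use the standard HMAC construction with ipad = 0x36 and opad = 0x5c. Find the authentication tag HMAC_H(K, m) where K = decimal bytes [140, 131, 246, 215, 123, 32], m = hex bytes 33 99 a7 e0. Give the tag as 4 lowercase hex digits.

017a

Key decimal bytes [140, 131, 246, 215, 123, 32] = 8c 83 f6 d7 7b 20 is 6 bytes > B = 4, so hash it first: H(key) = 03 77, then zero-pad to 4 bytes: K' = 03 77 00 00.
K' ⊕ ipad = 35 41 36 36.  K' ⊕ opad = 5f 2b 5c 5c.
Inner input = (K'⊕ipad) ∥ m = 35 41 36 36 ∥ 33 99 a7 e0.
Inner hash: sum = 53+65+54+54+51+153+167+224 = 821 → 03 35.
Outer input = (K'⊕opad) ∥ inner = 5f 2b 5c 5c ∥ 03 35.
Outer hash (tag): sum = 95+43+92+92+3+53 = 378 → 01 7a.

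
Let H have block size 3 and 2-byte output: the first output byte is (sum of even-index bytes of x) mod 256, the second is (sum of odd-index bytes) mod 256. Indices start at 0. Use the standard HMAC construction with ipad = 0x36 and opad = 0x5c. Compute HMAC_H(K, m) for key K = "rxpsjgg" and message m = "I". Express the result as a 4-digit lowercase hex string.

f8c9

Key "rxpsjgg" = 72 78 70 73 6a 67 67 is 7 bytes > B = 3, so hash it first: H(key) = b3 52, then zero-pad to 3 bytes: K' = b3 52 00.
K' ⊕ ipad = 85 64 36.  K' ⊕ opad = ef 0e 5c.
Inner input = (K'⊕ipad) ∥ m = 85 64 36 ∥ 49.
Inner hash: even-index sum = 187 mod 256 = 187; odd-index sum = 173 mod 256 = 173 → bb ad.
Outer input = (K'⊕opad) ∥ inner = ef 0e 5c ∥ bb ad.
Outer hash (tag): even-index sum = 504 mod 256 = 248; odd-index sum = 201 mod 256 = 201 → f8 c9.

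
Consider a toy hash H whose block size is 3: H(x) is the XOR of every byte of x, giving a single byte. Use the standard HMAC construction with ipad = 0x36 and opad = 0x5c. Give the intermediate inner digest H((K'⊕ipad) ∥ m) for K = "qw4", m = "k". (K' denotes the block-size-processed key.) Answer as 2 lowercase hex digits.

Key "qw4" = 71 77 34 is exactly B = 3 bytes: K' = 71 77 34.
K' ⊕ ipad = 47 41 02.
Inner input = 47 41 02 ∥ 6b.
Inner hash: XOR 47⊕41⊕02⊕6b = 6f.

6f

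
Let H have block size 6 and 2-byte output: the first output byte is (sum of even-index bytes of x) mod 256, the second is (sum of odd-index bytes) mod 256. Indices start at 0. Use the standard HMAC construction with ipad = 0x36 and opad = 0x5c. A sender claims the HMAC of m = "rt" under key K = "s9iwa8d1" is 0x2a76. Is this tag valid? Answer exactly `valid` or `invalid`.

Key "s9iwa8d1" = 73 39 69 77 61 38 64 31 is 8 bytes > B = 6, so hash it first: H(key) = a1 19, then zero-pad to 6 bytes: K' = a1 19 00 00 00 00.
K' ⊕ ipad = 97 2f 36 36 36 36; K' ⊕ opad = fd 45 5c 5c 5c 5c.
Inner hash: even-index sum = 373 mod 256 = 117; odd-index sum = 271 mod 256 = 15 → 75 0f.
Outer hash (recomputed tag): even-index sum = 554 mod 256 = 42; odd-index sum = 268 mod 256 = 12 → 2a 0c.
Recomputed tag = 2a0c; claimed = 2a76 → mismatch.

invalid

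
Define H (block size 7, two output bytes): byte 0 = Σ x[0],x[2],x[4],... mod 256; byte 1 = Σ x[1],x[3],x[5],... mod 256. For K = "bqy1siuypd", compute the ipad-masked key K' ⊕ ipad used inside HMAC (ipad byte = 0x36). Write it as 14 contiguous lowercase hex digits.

Key "bqy1siuypd" = 62 71 79 31 73 69 75 79 70 64 is 10 bytes > B = 7, so hash it first: H(key) = 33 e8, then zero-pad to 7 bytes: K' = 33 e8 00 00 00 00 00.
XOR each byte with 0x36: 33⊕36=05, e8⊕36=de, 00⊕36=36, 00⊕36=36, 00⊕36=36, 00⊕36=36, 00⊕36=36.

05de3636363636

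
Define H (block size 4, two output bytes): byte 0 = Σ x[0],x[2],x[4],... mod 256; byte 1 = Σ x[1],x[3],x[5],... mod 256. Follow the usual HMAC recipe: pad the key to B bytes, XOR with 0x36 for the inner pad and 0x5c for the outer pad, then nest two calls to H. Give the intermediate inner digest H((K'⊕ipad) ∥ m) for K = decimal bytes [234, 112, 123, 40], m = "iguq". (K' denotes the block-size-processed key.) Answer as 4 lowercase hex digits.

Key decimal bytes [234, 112, 123, 40] = ea 70 7b 28 is exactly B = 4 bytes: K' = ea 70 7b 28.
K' ⊕ ipad = dc 46 4d 1e.
Inner input = dc 46 4d 1e ∥ 69 67 75 71.
Inner hash: even-index sum = 519 mod 256 = 7; odd-index sum = 316 mod 256 = 60 → 07 3c.

073c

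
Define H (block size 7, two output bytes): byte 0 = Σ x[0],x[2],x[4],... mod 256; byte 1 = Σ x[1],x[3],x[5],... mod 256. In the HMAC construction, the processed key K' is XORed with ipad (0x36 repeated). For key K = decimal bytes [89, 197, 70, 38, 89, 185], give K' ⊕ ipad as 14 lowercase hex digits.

6ff370106f8f36

Key decimal bytes [89, 197, 70, 38, 89, 185] = 59 c5 46 26 59 b9 is 6 bytes ≤ B = 7; zero-pad to 7 bytes: K' = 59 c5 46 26 59 b9 00.
XOR each byte with 0x36: 59⊕36=6f, c5⊕36=f3, 46⊕36=70, 26⊕36=10, 59⊕36=6f, b9⊕36=8f, 00⊕36=36.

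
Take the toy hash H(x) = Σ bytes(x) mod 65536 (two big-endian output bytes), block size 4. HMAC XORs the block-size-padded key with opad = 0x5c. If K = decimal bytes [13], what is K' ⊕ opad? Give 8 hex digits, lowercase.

515c5c5c

Key decimal bytes [13] = 0d is 1 byte ≤ B = 4; zero-pad to 4 bytes: K' = 0d 00 00 00.
XOR each byte with 0x5c: 0d⊕5c=51, 00⊕5c=5c, 00⊕5c=5c, 00⊕5c=5c.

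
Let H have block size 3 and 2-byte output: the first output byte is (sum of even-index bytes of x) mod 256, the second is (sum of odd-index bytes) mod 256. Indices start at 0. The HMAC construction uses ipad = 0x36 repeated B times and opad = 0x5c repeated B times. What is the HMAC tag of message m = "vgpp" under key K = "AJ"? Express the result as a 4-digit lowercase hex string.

db9a

Key "AJ" = 41 4a is 2 bytes ≤ B = 3; zero-pad to 3 bytes: K' = 41 4a 00.
K' ⊕ ipad = 77 7c 36.  K' ⊕ opad = 1d 16 5c.
Inner input = (K'⊕ipad) ∥ m = 77 7c 36 ∥ 76 67 70 70.
Inner hash: even-index sum = 388 mod 256 = 132; odd-index sum = 354 mod 256 = 98 → 84 62.
Outer input = (K'⊕opad) ∥ inner = 1d 16 5c ∥ 84 62.
Outer hash (tag): even-index sum = 219 mod 256 = 219; odd-index sum = 154 mod 256 = 154 → db 9a.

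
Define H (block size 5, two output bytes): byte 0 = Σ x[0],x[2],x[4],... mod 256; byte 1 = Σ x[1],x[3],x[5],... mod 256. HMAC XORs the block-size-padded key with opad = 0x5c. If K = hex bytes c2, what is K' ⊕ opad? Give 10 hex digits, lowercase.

Key hex bytes c2 is 1 byte ≤ B = 5; zero-pad to 5 bytes: K' = c2 00 00 00 00.
XOR each byte with 0x5c: c2⊕5c=9e, 00⊕5c=5c, 00⊕5c=5c, 00⊕5c=5c, 00⊕5c=5c.

9e5c5c5c5c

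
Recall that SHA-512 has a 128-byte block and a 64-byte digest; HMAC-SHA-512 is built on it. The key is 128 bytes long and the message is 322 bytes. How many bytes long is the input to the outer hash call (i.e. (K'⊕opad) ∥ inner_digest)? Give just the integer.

192

Key is 128 ≤ 128 bytes, zero-padded: |K'| = 128.
Outer input = (K'⊕opad) ∥ H(inner) → 128 + 64 = 192 bytes.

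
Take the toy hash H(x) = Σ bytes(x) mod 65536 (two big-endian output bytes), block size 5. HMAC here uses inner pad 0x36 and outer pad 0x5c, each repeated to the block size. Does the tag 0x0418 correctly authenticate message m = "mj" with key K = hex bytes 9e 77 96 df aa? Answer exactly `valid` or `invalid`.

valid

Key hex bytes 9e 77 96 df aa is exactly B = 5 bytes: K' = 9e 77 96 df aa.
K' ⊕ ipad = a8 41 a0 e9 9c; K' ⊕ opad = c2 2b ca 83 f6.
Inner hash: sum = 168+65+160+233+156+109+106 = 997 → 03 e5.
Outer hash (recomputed tag): sum = 194+43+202+131+246+3+229 = 1048 → 04 18.
Recomputed tag = 0418; claimed = 0418 → match.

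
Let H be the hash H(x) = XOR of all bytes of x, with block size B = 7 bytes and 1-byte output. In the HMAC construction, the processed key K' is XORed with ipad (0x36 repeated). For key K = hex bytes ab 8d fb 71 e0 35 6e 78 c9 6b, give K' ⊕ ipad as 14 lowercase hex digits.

Key hex bytes ab 8d fb 71 e0 35 6e 78 c9 6b is 10 bytes > B = 7, so hash it first: H(key) = cd, then zero-pad to 7 bytes: K' = cd 00 00 00 00 00 00.
XOR each byte with 0x36: cd⊕36=fb, 00⊕36=36, 00⊕36=36, 00⊕36=36, 00⊕36=36, 00⊕36=36, 00⊕36=36.

fb363636363636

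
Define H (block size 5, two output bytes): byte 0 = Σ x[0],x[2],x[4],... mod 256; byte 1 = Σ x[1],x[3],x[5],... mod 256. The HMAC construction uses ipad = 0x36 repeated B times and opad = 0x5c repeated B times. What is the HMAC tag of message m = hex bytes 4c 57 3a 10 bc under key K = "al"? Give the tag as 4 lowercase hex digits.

Key "al" = 61 6c is 2 bytes ≤ B = 5; zero-pad to 5 bytes: K' = 61 6c 00 00 00.
K' ⊕ ipad = 57 5a 36 36 36.  K' ⊕ opad = 3d 30 5c 5c 5c.
Inner input = (K'⊕ipad) ∥ m = 57 5a 36 36 36 ∥ 4c 57 3a 10 bc.
Inner hash: even-index sum = 298 mod 256 = 42; odd-index sum = 466 mod 256 = 210 → 2a d2.
Outer input = (K'⊕opad) ∥ inner = 3d 30 5c 5c 5c ∥ 2a d2.
Outer hash (tag): even-index sum = 455 mod 256 = 199; odd-index sum = 182 mod 256 = 182 → c7 b6.

c7b6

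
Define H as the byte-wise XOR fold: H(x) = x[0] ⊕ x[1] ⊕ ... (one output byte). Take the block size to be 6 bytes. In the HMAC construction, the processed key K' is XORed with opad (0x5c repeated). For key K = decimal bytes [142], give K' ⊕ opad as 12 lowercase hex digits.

d25c5c5c5c5c

Key decimal bytes [142] = 8e is 1 byte ≤ B = 6; zero-pad to 6 bytes: K' = 8e 00 00 00 00 00.
XOR each byte with 0x5c: 8e⊕5c=d2, 00⊕5c=5c, 00⊕5c=5c, 00⊕5c=5c, 00⊕5c=5c, 00⊕5c=5c.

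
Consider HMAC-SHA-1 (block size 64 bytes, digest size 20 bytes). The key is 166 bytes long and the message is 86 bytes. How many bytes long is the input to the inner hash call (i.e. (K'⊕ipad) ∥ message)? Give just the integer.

150

Key is 166 > 64 bytes, so it is hashed to 20 bytes then zero-padded to 64: |K'| = 64.
Inner input = (K'⊕ipad) ∥ m → 64 + 86 = 150 bytes.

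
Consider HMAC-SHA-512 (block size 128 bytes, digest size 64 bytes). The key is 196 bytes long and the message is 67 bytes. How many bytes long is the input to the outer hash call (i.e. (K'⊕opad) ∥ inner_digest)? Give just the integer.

Key is 196 > 128 bytes, so it is hashed to 64 bytes then zero-padded to 128: |K'| = 128.
Outer input = (K'⊕opad) ∥ H(inner) → 128 + 64 = 192 bytes.

192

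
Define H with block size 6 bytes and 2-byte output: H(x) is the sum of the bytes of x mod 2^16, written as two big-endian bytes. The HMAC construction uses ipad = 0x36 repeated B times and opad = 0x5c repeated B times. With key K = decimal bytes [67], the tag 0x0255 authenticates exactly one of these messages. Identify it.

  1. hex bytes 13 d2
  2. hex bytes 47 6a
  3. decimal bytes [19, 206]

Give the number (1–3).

Key decimal bytes [67] = 43 is 1 byte ≤ B = 6; zero-pad to 6 bytes: K' = 43 00 00 00 00 00.
K' ⊕ ipad = 75 36 36 36 36 36; K' ⊕ opad = 1f 5c 5c 5c 5c 5c.
m1: inner = H(75 36 36 36 36 36 13 d2) = 02 68; tag = H(1f 5c 5c 5c 5c 5c 02 68) = 0255 ← matches
m2: inner = H(75 36 36 36 36 36 47 6a) = 02 34; tag = H(1f 5c 5c 5c 5c 5c 02 34) = 0221
m3: inner = H(75 36 36 36 36 36 13 ce) = 02 64; tag = H(1f 5c 5c 5c 5c 5c 02 64) = 0251

1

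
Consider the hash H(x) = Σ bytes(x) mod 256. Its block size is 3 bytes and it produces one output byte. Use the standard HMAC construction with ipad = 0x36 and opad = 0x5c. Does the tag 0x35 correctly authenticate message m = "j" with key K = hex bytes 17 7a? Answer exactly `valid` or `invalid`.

Key hex bytes 17 7a is 2 bytes ≤ B = 3; zero-pad to 3 bytes: K' = 17 7a 00.
K' ⊕ ipad = 21 4c 36; K' ⊕ opad = 4b 26 5c.
Inner hash: sum = 33+76+54+106 = 269; mod 256 = 13 → 0d.
Outer hash (recomputed tag): sum = 75+38+92+13 = 218 → da.
Recomputed tag = da; claimed = 35 → mismatch.

invalid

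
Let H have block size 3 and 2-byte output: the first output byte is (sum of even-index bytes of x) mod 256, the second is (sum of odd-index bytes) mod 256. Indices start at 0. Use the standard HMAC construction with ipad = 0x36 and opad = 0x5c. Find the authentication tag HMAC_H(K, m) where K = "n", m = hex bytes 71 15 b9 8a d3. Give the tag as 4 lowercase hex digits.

Key "n" = 6e is 1 byte ≤ B = 3; zero-pad to 3 bytes: K' = 6e 00 00.
K' ⊕ ipad = 58 36 36.  K' ⊕ opad = 32 5c 5c.
Inner input = (K'⊕ipad) ∥ m = 58 36 36 ∥ 71 15 b9 8a d3.
Inner hash: even-index sum = 301 mod 256 = 45; odd-index sum = 563 mod 256 = 51 → 2d 33.
Outer input = (K'⊕opad) ∥ inner = 32 5c 5c ∥ 2d 33.
Outer hash (tag): even-index sum = 193 mod 256 = 193; odd-index sum = 137 mod 256 = 137 → c1 89.

c189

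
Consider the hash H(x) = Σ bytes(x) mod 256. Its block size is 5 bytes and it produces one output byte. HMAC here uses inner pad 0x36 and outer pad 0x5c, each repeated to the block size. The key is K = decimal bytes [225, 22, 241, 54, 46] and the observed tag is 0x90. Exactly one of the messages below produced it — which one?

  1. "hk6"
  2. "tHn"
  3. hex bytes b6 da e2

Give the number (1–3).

Key decimal bytes [225, 22, 241, 54, 46] = e1 16 f1 36 2e is exactly B = 5 bytes: K' = e1 16 f1 36 2e.
K' ⊕ ipad = d7 20 c7 00 18; K' ⊕ opad = bd 4a ad 6a 72.
m1: inner = H(d7 20 c7 00 18 68 6b 36) = df; tag = H(bd 4a ad 6a 72 df) = 6f
m2: inner = H(d7 20 c7 00 18 74 48 6e) = 00; tag = H(bd 4a ad 6a 72 00) = 90 ← matches
m3: inner = H(d7 20 c7 00 18 b6 da e2) = 48; tag = H(bd 4a ad 6a 72 48) = d8

2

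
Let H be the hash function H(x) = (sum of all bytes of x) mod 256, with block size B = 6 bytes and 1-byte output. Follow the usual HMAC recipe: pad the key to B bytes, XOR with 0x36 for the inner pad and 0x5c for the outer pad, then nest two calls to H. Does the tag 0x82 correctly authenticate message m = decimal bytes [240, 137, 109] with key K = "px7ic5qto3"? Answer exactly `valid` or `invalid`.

invalid

Key "px7ic5qto3" = 70 78 37 69 63 35 71 74 6f 33 is 10 bytes > B = 6, so hash it first: H(key) = a7, then zero-pad to 6 bytes: K' = a7 00 00 00 00 00.
K' ⊕ ipad = 91 36 36 36 36 36; K' ⊕ opad = fb 5c 5c 5c 5c 5c.
Inner hash: sum = 145+54+54+54+54+54+240+137+109 = 901; mod 256 = 133 → 85.
Outer hash (recomputed tag): sum = 251+92+92+92+92+92+133 = 844; mod 256 = 76 → 4c.
Recomputed tag = 4c; claimed = 82 → mismatch.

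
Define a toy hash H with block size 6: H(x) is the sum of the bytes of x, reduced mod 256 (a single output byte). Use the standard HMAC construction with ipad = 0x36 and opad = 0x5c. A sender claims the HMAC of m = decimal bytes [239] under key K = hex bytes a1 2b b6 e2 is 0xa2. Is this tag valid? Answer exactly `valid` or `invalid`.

Key hex bytes a1 2b b6 e2 is 4 bytes ≤ B = 6; zero-pad to 6 bytes: K' = a1 2b b6 e2 00 00.
K' ⊕ ipad = 97 1d 80 d4 36 36; K' ⊕ opad = fd 77 ea be 5c 5c.
Inner hash: sum = 151+29+128+212+54+54+239 = 867; mod 256 = 99 → 63.
Outer hash (recomputed tag): sum = 253+119+234+190+92+92+99 = 1079; mod 256 = 55 → 37.
Recomputed tag = 37; claimed = a2 → mismatch.

invalid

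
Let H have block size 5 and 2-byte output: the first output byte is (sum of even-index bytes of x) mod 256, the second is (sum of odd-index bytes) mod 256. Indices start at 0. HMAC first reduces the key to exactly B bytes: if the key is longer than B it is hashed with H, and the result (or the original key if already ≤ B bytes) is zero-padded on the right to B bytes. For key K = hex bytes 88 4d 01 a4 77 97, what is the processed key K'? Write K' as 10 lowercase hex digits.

0088000000

|K| = 6 > B = 5, so first hash the key.
H(K): even-index sum = 256 mod 256 = 0; odd-index sum = 392 mod 256 = 136 → 00 88.
Zero-pad H(K) = 00 88 to 5 bytes: K' = 00 88 00 00 00.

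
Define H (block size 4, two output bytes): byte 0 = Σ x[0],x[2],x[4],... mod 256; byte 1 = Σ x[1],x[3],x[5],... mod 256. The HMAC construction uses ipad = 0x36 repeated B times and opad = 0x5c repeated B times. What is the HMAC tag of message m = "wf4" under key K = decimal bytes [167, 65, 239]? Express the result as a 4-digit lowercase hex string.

c38c

Key decimal bytes [167, 65, 239] = a7 41 ef is 3 bytes ≤ B = 4; zero-pad to 4 bytes: K' = a7 41 ef 00.
K' ⊕ ipad = 91 77 d9 36.  K' ⊕ opad = fb 1d b3 5c.
Inner input = (K'⊕ipad) ∥ m = 91 77 d9 36 ∥ 77 66 34.
Inner hash: even-index sum = 533 mod 256 = 21; odd-index sum = 275 mod 256 = 19 → 15 13.
Outer input = (K'⊕opad) ∥ inner = fb 1d b3 5c ∥ 15 13.
Outer hash (tag): even-index sum = 451 mod 256 = 195; odd-index sum = 140 mod 256 = 140 → c3 8c.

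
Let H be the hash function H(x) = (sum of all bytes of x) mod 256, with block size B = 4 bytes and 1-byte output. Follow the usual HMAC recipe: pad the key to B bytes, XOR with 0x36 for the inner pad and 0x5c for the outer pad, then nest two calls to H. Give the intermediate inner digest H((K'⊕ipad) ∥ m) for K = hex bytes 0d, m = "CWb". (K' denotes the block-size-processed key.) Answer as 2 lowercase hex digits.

Key hex bytes 0d is 1 byte ≤ B = 4; zero-pad to 4 bytes: K' = 0d 00 00 00.
K' ⊕ ipad = 3b 36 36 36.
Inner input = 3b 36 36 36 ∥ 43 57 62.
Inner hash: sum = 59+54+54+54+67+87+98 = 473; mod 256 = 217 → d9.

d9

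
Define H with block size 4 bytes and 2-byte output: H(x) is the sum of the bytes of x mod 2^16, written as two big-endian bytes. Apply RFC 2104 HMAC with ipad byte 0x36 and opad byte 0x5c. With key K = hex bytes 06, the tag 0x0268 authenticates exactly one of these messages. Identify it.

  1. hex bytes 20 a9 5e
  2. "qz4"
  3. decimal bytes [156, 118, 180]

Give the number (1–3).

Key hex bytes 06 is 1 byte ≤ B = 4; zero-pad to 4 bytes: K' = 06 00 00 00.
K' ⊕ ipad = 30 36 36 36; K' ⊕ opad = 5a 5c 5c 5c.
m1: inner = H(30 36 36 36 20 a9 5e) = 01 f9; tag = H(5a 5c 5c 5c 01 f9) = 0268 ← matches
m2: inner = H(30 36 36 36 71 7a 34) = 01 f1; tag = H(5a 5c 5c 5c 01 f1) = 0260
m3: inner = H(30 36 36 36 9c 76 b4) = 02 98; tag = H(5a 5c 5c 5c 02 98) = 0208

1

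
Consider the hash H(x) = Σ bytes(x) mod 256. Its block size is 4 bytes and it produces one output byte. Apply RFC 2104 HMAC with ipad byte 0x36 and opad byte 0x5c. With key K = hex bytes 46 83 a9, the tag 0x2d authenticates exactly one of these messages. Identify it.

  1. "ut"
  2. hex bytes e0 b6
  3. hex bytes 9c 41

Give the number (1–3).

1

Key hex bytes 46 83 a9 is 3 bytes ≤ B = 4; zero-pad to 4 bytes: K' = 46 83 a9 00.
K' ⊕ ipad = 70 b5 9f 36; K' ⊕ opad = 1a df f5 5c.
m1: inner = H(70 b5 9f 36 75 74) = e3; tag = H(1a df f5 5c e3) = 2d ← matches
m2: inner = H(70 b5 9f 36 e0 b6) = 90; tag = H(1a df f5 5c 90) = da
m3: inner = H(70 b5 9f 36 9c 41) = d7; tag = H(1a df f5 5c d7) = 21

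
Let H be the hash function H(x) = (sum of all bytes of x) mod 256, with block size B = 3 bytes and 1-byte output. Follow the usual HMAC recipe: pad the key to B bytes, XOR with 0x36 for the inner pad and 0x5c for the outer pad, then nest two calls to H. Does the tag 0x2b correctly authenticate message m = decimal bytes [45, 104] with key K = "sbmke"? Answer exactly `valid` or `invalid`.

Key "sbmke" = 73 62 6d 6b 65 is 5 bytes > B = 3, so hash it first: H(key) = 12, then zero-pad to 3 bytes: K' = 12 00 00.
K' ⊕ ipad = 24 36 36; K' ⊕ opad = 4e 5c 5c.
Inner hash: sum = 36+54+54+45+104 = 293; mod 256 = 37 → 25.
Outer hash (recomputed tag): sum = 78+92+92+37 = 299; mod 256 = 43 → 2b.
Recomputed tag = 2b; claimed = 2b → match.

valid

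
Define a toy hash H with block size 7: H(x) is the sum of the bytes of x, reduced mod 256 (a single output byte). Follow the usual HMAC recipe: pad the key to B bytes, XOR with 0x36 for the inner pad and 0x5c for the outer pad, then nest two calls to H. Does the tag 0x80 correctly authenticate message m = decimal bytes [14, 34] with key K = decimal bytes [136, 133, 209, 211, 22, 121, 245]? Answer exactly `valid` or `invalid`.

valid

Key decimal bytes [136, 133, 209, 211, 22, 121, 245] = 88 85 d1 d3 16 79 f5 is exactly B = 7 bytes: K' = 88 85 d1 d3 16 79 f5.
K' ⊕ ipad = be b3 e7 e5 20 4f c3; K' ⊕ opad = d4 d9 8d 8f 4a 25 a9.
Inner hash: sum = 190+179+231+229+32+79+195+14+34 = 1183; mod 256 = 159 → 9f.
Outer hash (recomputed tag): sum = 212+217+141+143+74+37+169+159 = 1152; mod 256 = 128 → 80.
Recomputed tag = 80; claimed = 80 → match.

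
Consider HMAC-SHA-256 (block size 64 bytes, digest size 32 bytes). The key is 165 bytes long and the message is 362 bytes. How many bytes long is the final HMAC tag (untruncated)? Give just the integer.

32

The tag is one SHA-256 digest: 32 bytes.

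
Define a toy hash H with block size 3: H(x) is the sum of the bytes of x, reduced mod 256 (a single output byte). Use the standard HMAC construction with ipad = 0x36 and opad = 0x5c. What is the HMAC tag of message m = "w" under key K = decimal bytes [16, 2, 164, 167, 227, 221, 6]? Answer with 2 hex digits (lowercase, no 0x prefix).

2f

Key decimal bytes [16, 2, 164, 167, 227, 221, 6] = 10 02 a4 a7 e3 dd 06 is 7 bytes > B = 3, so hash it first: H(key) = 23, then zero-pad to 3 bytes: K' = 23 00 00.
K' ⊕ ipad = 15 36 36.  K' ⊕ opad = 7f 5c 5c.
Inner input = (K'⊕ipad) ∥ m = 15 36 36 ∥ 77.
Inner hash: sum = 21+54+54+119 = 248 → f8.
Outer input = (K'⊕opad) ∥ inner = 7f 5c 5c ∥ f8.
Outer hash (tag): sum = 127+92+92+248 = 559; mod 256 = 47 → 2f.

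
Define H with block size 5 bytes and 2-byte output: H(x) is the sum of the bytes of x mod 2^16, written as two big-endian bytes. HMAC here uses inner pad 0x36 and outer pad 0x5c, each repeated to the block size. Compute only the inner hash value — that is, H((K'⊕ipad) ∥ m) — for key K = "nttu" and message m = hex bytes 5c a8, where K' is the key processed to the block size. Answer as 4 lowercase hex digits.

Key "nttu" = 6e 74 74 75 is 4 bytes ≤ B = 5; zero-pad to 5 bytes: K' = 6e 74 74 75 00.
K' ⊕ ipad = 58 42 42 43 36.
Inner input = 58 42 42 43 36 ∥ 5c a8.
Inner hash: sum = 88+66+66+67+54+92+168 = 601 → 02 59.

0259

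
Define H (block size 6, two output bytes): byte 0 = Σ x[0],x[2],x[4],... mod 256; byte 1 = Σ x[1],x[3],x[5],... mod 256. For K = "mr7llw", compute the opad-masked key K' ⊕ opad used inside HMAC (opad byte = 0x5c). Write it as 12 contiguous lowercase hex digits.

312e6b30302b

Key "mr7llw" = 6d 72 37 6c 6c 77 is exactly B = 6 bytes: K' = 6d 72 37 6c 6c 77.
XOR each byte with 0x5c: 6d⊕5c=31, 72⊕5c=2e, 37⊕5c=6b, 6c⊕5c=30, 6c⊕5c=30, 77⊕5c=2b.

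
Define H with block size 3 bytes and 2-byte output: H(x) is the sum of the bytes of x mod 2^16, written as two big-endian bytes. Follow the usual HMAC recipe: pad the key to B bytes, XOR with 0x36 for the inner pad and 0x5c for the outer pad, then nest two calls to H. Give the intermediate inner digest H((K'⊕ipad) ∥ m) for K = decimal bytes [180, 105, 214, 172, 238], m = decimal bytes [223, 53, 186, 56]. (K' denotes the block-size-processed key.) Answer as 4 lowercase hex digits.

Key decimal bytes [180, 105, 214, 172, 238] = b4 69 d6 ac ee is 5 bytes > B = 3, so hash it first: H(key) = 03 8d, then zero-pad to 3 bytes: K' = 03 8d 00.
K' ⊕ ipad = 35 bb 36.
Inner input = 35 bb 36 ∥ df 35 ba 38.
Inner hash: sum = 53+187+54+223+53+186+56 = 812 → 03 2c.

032c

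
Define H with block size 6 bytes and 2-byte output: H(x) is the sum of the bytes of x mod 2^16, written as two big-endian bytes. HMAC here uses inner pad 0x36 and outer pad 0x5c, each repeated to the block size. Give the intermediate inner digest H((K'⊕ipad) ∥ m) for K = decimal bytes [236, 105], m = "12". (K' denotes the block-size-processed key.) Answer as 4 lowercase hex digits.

0274

Key decimal bytes [236, 105] = ec 69 is 2 bytes ≤ B = 6; zero-pad to 6 bytes: K' = ec 69 00 00 00 00.
K' ⊕ ipad = da 5f 36 36 36 36.
Inner input = da 5f 36 36 36 36 ∥ 31 32.
Inner hash: sum = 218+95+54+54+54+54+49+50 = 628 → 02 74.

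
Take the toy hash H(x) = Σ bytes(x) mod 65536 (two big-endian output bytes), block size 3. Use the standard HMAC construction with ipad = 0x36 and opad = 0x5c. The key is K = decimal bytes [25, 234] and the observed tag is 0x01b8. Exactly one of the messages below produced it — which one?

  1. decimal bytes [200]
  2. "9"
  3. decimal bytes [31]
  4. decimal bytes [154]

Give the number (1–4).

3

Key decimal bytes [25, 234] = 19 ea is 2 bytes ≤ B = 3; zero-pad to 3 bytes: K' = 19 ea 00.
K' ⊕ ipad = 2f dc 36; K' ⊕ opad = 45 b6 5c.
m1: inner = H(2f dc 36 c8) = 02 09; tag = H(45 b6 5c 02 09) = 0162
m2: inner = H(2f dc 36 39) = 01 7a; tag = H(45 b6 5c 01 7a) = 01d2
m3: inner = H(2f dc 36 1f) = 01 60; tag = H(45 b6 5c 01 60) = 01b8 ← matches
m4: inner = H(2f dc 36 9a) = 01 db; tag = H(45 b6 5c 01 db) = 0233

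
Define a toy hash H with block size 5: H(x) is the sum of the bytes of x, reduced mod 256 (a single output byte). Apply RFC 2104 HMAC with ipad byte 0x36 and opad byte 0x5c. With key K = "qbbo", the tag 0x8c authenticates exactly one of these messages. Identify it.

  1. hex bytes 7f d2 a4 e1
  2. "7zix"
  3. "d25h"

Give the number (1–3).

1

Key "qbbo" = 71 62 62 6f is 4 bytes ≤ B = 5; zero-pad to 5 bytes: K' = 71 62 62 6f 00.
K' ⊕ ipad = 47 54 54 59 36; K' ⊕ opad = 2d 3e 3e 33 5c.
m1: inner = H(47 54 54 59 36 7f d2 a4 e1) = 54; tag = H(2d 3e 3e 33 5c 54) = 8c ← matches
m2: inner = H(47 54 54 59 36 37 7a 69 78) = 10; tag = H(2d 3e 3e 33 5c 10) = 48
m3: inner = H(47 54 54 59 36 64 32 35 68) = b1; tag = H(2d 3e 3e 33 5c b1) = e9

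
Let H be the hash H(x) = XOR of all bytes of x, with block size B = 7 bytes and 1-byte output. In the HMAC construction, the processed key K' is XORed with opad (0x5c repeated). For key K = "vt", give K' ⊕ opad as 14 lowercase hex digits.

Key "vt" = 76 74 is 2 bytes ≤ B = 7; zero-pad to 7 bytes: K' = 76 74 00 00 00 00 00.
XOR each byte with 0x5c: 76⊕5c=2a, 74⊕5c=28, 00⊕5c=5c, 00⊕5c=5c, 00⊕5c=5c, 00⊕5c=5c, 00⊕5c=5c.

2a285c5c5c5c5c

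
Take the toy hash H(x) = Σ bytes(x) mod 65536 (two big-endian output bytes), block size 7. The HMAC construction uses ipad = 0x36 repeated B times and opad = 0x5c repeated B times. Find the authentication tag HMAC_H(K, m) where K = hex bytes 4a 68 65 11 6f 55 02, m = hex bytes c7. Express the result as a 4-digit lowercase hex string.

Key hex bytes 4a 68 65 11 6f 55 02 is exactly B = 7 bytes: K' = 4a 68 65 11 6f 55 02.
K' ⊕ ipad = 7c 5e 53 27 59 63 34.  K' ⊕ opad = 16 34 39 4d 33 09 5e.
Inner input = (K'⊕ipad) ∥ m = 7c 5e 53 27 59 63 34 ∥ c7.
Inner hash: sum = 124+94+83+39+89+99+52+199 = 779 → 03 0b.
Outer input = (K'⊕opad) ∥ inner = 16 34 39 4d 33 09 5e ∥ 03 0b.
Outer hash (tag): sum = 22+52+57+77+51+9+94+3+11 = 376 → 01 78.

0178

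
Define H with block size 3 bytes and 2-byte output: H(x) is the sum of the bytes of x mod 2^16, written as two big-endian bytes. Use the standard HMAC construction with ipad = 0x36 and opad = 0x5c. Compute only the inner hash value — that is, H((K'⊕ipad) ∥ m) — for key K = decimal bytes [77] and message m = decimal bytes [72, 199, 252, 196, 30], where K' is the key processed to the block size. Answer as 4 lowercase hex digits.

03d4

Key decimal bytes [77] = 4d is 1 byte ≤ B = 3; zero-pad to 3 bytes: K' = 4d 00 00.
K' ⊕ ipad = 7b 36 36.
Inner input = 7b 36 36 ∥ 48 c7 fc c4 1e.
Inner hash: sum = 123+54+54+72+199+252+196+30 = 980 → 03 d4.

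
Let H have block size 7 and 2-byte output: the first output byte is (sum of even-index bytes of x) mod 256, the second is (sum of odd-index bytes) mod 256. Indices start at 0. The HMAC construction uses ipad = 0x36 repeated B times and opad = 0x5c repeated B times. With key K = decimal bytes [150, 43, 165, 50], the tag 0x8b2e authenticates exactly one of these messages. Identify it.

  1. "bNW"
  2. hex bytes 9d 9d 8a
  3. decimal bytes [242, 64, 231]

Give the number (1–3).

Key decimal bytes [150, 43, 165, 50] = 96 2b a5 32 is 4 bytes ≤ B = 7; zero-pad to 7 bytes: K' = 96 2b a5 32 00 00 00.
K' ⊕ ipad = a0 1d 93 04 36 36 36; K' ⊕ opad = ca 77 f9 6e 5c 5c 5c.
m1: inner = H(a0 1d 93 04 36 36 36 62 4e 57) = ed 10; tag = H(ca 77 f9 6e 5c 5c 5c ed 10) = 8b2e ← matches
m2: inner = H(a0 1d 93 04 36 36 36 9d 9d 8a) = 3c 7e; tag = H(ca 77 f9 6e 5c 5c 5c 3c 7e) = f97d
m3: inner = H(a0 1d 93 04 36 36 36 f2 40 e7) = df 30; tag = H(ca 77 f9 6e 5c 5c 5c df 30) = ab20

1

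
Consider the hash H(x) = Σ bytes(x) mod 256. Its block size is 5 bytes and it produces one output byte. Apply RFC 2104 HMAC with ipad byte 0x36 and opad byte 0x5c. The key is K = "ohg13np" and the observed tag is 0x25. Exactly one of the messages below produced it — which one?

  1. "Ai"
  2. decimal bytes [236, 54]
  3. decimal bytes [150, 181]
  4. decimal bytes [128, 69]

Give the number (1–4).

Key "ohg13np" = 6f 68 67 31 33 6e 70 is 7 bytes > B = 5, so hash it first: H(key) = 80, then zero-pad to 5 bytes: K' = 80 00 00 00 00.
K' ⊕ ipad = b6 36 36 36 36; K' ⊕ opad = dc 5c 5c 5c 5c.
m1: inner = H(b6 36 36 36 36 41 69) = 38; tag = H(dc 5c 5c 5c 5c 38) = 84
m2: inner = H(b6 36 36 36 36 ec 36) = b0; tag = H(dc 5c 5c 5c 5c b0) = fc
m3: inner = H(b6 36 36 36 36 96 b5) = d9; tag = H(dc 5c 5c 5c 5c d9) = 25 ← matches
m4: inner = H(b6 36 36 36 36 80 45) = 53; tag = H(dc 5c 5c 5c 5c 53) = 9f

3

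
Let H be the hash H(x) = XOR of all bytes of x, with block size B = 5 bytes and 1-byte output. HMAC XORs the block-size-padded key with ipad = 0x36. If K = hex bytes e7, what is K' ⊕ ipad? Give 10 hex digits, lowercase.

Key hex bytes e7 is 1 byte ≤ B = 5; zero-pad to 5 bytes: K' = e7 00 00 00 00.
XOR each byte with 0x36: e7⊕36=d1, 00⊕36=36, 00⊕36=36, 00⊕36=36, 00⊕36=36.

d136363636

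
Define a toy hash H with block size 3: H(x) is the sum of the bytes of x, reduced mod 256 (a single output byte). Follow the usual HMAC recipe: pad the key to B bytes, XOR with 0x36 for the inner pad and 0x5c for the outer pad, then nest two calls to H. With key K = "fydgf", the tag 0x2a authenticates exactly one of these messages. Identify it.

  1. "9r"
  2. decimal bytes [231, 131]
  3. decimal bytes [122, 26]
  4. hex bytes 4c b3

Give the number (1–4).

Key "fydgf" = 66 79 64 67 66 is 5 bytes > B = 3, so hash it first: H(key) = 10, then zero-pad to 3 bytes: K' = 10 00 00.
K' ⊕ ipad = 26 36 36; K' ⊕ opad = 4c 5c 5c.
m1: inner = H(26 36 36 39 72) = 3d; tag = H(4c 5c 5c 3d) = 41
m2: inner = H(26 36 36 e7 83) = fc; tag = H(4c 5c 5c fc) = 00
m3: inner = H(26 36 36 7a 1a) = 26; tag = H(4c 5c 5c 26) = 2a ← matches
m4: inner = H(26 36 36 4c b3) = 91; tag = H(4c 5c 5c 91) = 95

3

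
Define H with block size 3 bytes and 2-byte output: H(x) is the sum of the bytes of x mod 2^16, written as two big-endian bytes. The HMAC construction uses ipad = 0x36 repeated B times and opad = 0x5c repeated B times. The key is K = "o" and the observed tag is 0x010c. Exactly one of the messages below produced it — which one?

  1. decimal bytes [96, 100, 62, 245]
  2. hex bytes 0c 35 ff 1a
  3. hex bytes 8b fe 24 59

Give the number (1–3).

Key "o" = 6f is 1 byte ≤ B = 3; zero-pad to 3 bytes: K' = 6f 00 00.
K' ⊕ ipad = 59 36 36; K' ⊕ opad = 33 5c 5c.
m1: inner = H(59 36 36 60 64 3e f5) = 02 bc; tag = H(33 5c 5c 02 bc) = 01a9
m2: inner = H(59 36 36 0c 35 ff 1a) = 02 1f; tag = H(33 5c 5c 02 1f) = 010c ← matches
m3: inner = H(59 36 36 8b fe 24 59) = 02 cb; tag = H(33 5c 5c 02 cb) = 01b8

2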